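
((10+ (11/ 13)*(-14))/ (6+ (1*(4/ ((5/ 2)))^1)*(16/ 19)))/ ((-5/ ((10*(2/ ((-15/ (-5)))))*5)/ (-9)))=-68400/4537 = -15.08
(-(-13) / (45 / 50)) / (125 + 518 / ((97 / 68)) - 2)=2522/84879 = 0.03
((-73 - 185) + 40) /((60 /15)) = -109/2 = -54.50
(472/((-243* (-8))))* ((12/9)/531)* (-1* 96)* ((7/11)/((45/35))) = -6272/216513 = -0.03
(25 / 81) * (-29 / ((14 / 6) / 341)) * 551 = -136220975/189 = -720745.90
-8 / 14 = -4/7 = -0.57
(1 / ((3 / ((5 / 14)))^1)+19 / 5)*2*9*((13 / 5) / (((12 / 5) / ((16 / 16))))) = 10699/140 = 76.42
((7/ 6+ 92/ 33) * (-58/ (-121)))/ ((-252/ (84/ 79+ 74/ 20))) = -3164683/88325160 = -0.04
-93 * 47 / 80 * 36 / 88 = -39339/1760 = -22.35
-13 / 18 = -0.72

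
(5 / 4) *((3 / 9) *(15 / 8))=25/32 = 0.78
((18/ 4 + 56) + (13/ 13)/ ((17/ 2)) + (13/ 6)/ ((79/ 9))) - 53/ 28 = 2217569/37604 = 58.97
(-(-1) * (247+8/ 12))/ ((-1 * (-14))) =743/42 = 17.69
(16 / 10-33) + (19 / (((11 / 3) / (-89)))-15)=-27917/55 = -507.58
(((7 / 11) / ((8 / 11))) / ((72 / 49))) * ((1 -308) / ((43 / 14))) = -737107/12384 = -59.52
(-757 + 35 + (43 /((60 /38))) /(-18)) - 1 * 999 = -930157/540 = -1722.51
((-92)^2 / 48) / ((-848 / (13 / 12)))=-6877/30528 = -0.23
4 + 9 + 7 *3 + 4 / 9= 310/9 = 34.44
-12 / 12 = -1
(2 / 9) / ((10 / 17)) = 17/45 = 0.38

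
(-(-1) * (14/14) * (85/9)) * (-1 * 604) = -5704.44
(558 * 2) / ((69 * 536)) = 93/3082 = 0.03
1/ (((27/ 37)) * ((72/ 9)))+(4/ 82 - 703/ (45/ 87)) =-60172679/44280 = -1358.91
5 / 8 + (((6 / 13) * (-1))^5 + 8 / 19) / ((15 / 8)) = 141947785/169309608 = 0.84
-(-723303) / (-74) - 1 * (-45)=-719973/74 = -9729.36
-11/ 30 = -0.37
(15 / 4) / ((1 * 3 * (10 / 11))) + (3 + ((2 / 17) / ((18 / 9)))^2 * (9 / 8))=2531/578 = 4.38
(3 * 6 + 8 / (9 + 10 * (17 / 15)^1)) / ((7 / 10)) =11220/427 = 26.28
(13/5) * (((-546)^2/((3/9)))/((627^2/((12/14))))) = 5.07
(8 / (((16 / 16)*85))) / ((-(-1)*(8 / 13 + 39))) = 104/43775 = 0.00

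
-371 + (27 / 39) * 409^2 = 1500706/13 = 115438.92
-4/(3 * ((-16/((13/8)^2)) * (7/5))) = 845/5376 = 0.16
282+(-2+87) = 367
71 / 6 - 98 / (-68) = 13.27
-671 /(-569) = 671/569 = 1.18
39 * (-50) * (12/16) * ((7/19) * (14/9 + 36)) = -384475/19 = -20235.53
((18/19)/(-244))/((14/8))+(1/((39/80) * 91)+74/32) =21932753/9401808 = 2.33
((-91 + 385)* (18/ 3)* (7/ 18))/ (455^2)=14/4225 = 0.00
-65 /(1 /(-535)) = 34775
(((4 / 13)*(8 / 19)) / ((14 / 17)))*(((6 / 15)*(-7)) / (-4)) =136/1235 = 0.11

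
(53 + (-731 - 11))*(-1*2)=1378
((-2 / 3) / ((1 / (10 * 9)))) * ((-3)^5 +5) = 14280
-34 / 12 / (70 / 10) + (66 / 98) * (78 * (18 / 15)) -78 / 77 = 996379/16170 = 61.62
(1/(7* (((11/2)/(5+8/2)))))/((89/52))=936/6853 = 0.14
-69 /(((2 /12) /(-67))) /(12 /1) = 4623/2 = 2311.50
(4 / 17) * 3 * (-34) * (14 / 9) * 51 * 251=-477904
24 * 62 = 1488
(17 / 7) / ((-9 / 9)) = -17/7 = -2.43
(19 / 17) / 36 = 19/612 = 0.03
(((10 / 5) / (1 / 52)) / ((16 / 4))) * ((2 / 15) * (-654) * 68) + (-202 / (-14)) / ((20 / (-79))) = -21591723/140 = -154226.59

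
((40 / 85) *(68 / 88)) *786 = 3144/11 = 285.82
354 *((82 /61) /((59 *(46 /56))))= 13776/1403 = 9.82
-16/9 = -1.78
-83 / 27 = -3.07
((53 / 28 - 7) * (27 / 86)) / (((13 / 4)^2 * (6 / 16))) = -1584/3913 = -0.40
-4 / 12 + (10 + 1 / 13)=380/39 = 9.74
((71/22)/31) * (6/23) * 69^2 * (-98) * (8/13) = -34567344/4433 = -7797.73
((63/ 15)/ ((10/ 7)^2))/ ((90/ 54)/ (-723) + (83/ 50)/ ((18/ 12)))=2231901/1197680 = 1.86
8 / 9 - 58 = -57.11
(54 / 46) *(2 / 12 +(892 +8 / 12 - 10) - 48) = 980.02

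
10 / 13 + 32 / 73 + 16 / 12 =7234/2847 = 2.54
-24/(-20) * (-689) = -4134/5 = -826.80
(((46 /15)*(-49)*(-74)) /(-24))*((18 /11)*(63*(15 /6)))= -2627037/22 = -119410.77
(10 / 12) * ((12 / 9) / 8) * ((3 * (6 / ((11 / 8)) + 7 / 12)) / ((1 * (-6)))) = -3265/9504 = -0.34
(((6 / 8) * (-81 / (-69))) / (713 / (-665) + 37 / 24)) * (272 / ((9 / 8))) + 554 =173615966/172339 = 1007.41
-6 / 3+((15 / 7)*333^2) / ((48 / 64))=2217766/7 = 316823.71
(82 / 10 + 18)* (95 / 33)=2489/33 = 75.42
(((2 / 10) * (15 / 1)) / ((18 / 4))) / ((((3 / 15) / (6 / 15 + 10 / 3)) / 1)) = 112/9 = 12.44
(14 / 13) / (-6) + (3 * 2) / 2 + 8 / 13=134/39 = 3.44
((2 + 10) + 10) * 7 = 154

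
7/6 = 1.17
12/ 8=3/2 = 1.50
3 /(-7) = -3/7 = -0.43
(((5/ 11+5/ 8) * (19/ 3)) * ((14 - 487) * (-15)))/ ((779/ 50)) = 510625/164 = 3113.57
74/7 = 10.57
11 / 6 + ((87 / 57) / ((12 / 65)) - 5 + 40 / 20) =1619/228 = 7.10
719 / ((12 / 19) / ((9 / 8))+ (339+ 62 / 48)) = 327864/155429 = 2.11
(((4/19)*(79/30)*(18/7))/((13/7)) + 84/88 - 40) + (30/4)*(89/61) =-27.34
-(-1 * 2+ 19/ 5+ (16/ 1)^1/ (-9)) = -1/45 = -0.02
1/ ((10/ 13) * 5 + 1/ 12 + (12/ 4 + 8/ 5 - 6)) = 780/1973 = 0.40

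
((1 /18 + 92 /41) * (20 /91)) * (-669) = -3784310/11193 = -338.10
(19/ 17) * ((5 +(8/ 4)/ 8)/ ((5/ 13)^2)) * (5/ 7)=28.33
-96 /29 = -3.31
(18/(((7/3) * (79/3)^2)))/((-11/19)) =-9234/480557 = -0.02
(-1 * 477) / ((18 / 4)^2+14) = -1908/137 = -13.93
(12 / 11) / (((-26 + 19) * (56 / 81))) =-243/1078 = -0.23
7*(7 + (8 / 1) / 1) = 105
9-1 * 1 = 8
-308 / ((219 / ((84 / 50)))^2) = -60368/3330625 = -0.02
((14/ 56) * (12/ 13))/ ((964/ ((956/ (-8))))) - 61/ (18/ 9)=-765169/25064 = -30.53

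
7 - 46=-39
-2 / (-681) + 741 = 504623/681 = 741.00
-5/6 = -0.83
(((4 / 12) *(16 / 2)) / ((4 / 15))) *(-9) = -90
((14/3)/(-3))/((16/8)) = -7/9 = -0.78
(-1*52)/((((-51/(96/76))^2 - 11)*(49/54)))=-179712/5077625 = -0.04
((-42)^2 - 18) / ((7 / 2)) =3492/7 = 498.86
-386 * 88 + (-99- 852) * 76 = -106244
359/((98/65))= 23335/98 = 238.11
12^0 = 1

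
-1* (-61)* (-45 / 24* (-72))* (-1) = -8235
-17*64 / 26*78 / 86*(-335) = 546720/43 = 12714.42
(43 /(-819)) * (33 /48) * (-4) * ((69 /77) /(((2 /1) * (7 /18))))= 0.17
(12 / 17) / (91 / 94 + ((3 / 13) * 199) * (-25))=-14664/23830039 = 0.00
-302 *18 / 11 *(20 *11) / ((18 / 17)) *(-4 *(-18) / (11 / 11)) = -7392960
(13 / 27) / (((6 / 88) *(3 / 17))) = 9724/243 = 40.02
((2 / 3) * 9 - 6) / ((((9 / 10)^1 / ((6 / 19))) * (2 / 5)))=0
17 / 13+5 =82/13 = 6.31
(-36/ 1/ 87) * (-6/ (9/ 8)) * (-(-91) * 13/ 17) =75712/493 = 153.57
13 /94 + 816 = 76717/94 = 816.14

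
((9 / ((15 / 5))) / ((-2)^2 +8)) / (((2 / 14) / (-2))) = -7/2 = -3.50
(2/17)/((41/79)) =158/697 = 0.23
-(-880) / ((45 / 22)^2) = 85184/405 = 210.33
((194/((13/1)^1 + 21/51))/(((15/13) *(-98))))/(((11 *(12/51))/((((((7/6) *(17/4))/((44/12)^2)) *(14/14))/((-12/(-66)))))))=-6195293/61797120 = -0.10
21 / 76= 0.28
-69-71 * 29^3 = -1731688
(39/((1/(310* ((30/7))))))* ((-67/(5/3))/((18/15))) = -12150450/7 = -1735778.57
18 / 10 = 1.80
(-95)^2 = 9025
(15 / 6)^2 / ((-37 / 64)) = -400/37 = -10.81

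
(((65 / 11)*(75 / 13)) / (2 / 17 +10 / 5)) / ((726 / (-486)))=-57375/5324 = -10.78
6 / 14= 3/7 = 0.43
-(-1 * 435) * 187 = 81345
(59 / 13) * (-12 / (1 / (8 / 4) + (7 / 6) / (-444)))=-1886112/17225 = -109.50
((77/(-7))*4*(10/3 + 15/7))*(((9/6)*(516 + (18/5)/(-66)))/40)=-652671/140 = -4661.94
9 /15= 3/5 = 0.60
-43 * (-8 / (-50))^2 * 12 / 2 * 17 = -70176/625 = -112.28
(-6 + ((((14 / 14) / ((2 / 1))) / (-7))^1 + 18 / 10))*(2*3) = -897/35 = -25.63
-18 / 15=-6/5 = -1.20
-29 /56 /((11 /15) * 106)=-435/65296 = -0.01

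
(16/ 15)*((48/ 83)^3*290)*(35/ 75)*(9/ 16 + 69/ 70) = 617914368/14294675 = 43.23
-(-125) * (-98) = -12250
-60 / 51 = -20/17 = -1.18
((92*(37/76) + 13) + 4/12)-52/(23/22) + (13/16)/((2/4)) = 104971/10488 = 10.01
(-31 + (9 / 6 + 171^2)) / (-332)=-58423/664 = -87.99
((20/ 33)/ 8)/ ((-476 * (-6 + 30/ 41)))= 205/6785856 = 0.00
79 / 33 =2.39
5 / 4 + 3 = 17/4 = 4.25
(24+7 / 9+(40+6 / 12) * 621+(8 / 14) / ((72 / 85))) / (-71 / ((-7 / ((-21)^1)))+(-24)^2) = 528695/7623 = 69.36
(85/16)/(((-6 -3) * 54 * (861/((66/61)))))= -935/68067216 = 0.00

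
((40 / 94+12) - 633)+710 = 4203/47 = 89.43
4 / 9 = 0.44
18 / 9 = 2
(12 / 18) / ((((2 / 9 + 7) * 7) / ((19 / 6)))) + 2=929/455 = 2.04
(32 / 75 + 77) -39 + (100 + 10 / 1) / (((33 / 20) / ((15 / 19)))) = 129758/1425 = 91.06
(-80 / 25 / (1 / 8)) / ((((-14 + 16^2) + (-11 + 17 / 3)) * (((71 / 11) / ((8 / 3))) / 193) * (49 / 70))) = -2173952/176435 = -12.32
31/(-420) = -31/420 = -0.07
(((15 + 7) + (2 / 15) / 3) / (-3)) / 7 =-992/945 = -1.05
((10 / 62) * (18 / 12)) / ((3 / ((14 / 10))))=7/62 = 0.11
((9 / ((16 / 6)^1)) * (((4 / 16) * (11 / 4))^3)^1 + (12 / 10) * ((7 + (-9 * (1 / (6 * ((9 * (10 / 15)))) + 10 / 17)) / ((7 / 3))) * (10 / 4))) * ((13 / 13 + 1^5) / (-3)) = -19456093/1949696 = -9.98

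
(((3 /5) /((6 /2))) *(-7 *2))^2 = 196/25 = 7.84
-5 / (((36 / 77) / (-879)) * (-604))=-112805/7248 = -15.56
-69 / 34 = -2.03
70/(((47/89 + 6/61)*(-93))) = -380030/316293 = -1.20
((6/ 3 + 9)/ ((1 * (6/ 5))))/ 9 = 55/54 = 1.02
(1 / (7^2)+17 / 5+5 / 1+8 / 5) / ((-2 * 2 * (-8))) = 491/1568 = 0.31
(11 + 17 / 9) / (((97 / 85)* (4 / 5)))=12325/873 = 14.12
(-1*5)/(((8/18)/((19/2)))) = -855/8 = -106.88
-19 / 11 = -1.73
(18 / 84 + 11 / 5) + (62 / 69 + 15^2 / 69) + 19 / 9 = 125843/14490 = 8.68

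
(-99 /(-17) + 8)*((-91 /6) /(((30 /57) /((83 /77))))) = -963547/2244 = -429.39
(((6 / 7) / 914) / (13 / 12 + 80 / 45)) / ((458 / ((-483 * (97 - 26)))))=-264546/10779259 = -0.02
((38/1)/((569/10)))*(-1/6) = -190/1707 = -0.11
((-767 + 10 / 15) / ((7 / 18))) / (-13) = 13794/91 = 151.58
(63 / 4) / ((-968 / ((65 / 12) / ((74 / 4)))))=-1365/286528 = 0.00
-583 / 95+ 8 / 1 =177/95 = 1.86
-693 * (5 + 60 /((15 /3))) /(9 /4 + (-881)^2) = -47124/3104653 = -0.02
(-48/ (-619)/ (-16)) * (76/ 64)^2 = -1083/158464 = -0.01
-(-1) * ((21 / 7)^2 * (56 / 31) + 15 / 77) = 39273/2387 = 16.45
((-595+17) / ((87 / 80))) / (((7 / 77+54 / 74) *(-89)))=9409840/1293081 = 7.28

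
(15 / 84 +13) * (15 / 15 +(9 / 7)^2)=23985/686 = 34.96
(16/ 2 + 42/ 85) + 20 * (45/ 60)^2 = 6713/340 = 19.74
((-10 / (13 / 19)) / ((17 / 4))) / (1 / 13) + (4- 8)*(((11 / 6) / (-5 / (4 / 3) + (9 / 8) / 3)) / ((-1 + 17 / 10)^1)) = -401000/9639 = -41.60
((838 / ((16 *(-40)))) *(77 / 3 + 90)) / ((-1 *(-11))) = -145393/10560 = -13.77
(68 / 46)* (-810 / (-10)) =2754/23 = 119.74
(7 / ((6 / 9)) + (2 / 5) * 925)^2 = 144780.25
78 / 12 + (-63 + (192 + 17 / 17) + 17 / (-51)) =817/6 = 136.17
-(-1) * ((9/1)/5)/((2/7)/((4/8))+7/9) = 567/425 = 1.33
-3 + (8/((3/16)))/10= 19/15 = 1.27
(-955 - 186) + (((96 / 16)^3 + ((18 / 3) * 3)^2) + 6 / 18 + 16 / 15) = -2998/5 = -599.60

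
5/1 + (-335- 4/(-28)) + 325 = -34/7 = -4.86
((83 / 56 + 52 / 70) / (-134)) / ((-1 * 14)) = 89/75040 = 0.00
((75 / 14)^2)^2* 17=537890625/38416 = 14001.73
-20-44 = -64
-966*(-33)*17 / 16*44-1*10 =2980573/2 = 1490286.50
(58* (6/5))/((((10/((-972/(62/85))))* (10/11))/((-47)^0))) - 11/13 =-102796067/10075 = -10203.08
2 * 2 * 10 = 40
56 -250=-194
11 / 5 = 2.20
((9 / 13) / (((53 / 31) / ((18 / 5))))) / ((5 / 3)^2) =45198/86125 = 0.52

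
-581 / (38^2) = -581/1444 = -0.40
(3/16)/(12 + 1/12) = 9/580 = 0.02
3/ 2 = 1.50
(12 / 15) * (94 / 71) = 376/355 = 1.06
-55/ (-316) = 0.17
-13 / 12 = -1.08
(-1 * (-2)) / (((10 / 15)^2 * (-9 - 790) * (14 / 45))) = -405/22372 = -0.02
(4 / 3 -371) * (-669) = 247307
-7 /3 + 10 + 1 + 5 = 41/3 = 13.67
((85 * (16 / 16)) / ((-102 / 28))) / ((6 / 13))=-455/9 = -50.56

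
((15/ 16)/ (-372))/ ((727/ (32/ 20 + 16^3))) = -2561/180296 = -0.01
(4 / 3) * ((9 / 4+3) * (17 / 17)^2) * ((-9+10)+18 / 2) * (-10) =-700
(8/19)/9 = 8/171 = 0.05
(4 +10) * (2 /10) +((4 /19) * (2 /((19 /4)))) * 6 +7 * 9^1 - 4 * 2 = 105289/1805 = 58.33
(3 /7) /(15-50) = -3/245 = -0.01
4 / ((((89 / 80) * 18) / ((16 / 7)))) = 2560/5607 = 0.46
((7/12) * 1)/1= 7/12 = 0.58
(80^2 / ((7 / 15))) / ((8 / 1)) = 12000/7 = 1714.29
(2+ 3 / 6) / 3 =5/6 = 0.83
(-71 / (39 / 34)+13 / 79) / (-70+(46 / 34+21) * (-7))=3233383/11861850 = 0.27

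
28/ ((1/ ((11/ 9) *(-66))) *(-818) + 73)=847/2515 = 0.34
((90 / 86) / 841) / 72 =5/289304 = 0.00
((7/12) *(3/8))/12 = 7/384 = 0.02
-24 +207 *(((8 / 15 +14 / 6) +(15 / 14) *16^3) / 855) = 10365923/9975 = 1039.19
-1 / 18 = -0.06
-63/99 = -7/11 = -0.64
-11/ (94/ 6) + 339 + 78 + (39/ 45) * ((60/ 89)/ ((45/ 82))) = 78562238/188235 = 417.36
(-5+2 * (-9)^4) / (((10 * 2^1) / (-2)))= -13117/10 = -1311.70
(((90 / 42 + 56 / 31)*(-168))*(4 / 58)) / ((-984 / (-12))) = -0.56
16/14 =8/7 = 1.14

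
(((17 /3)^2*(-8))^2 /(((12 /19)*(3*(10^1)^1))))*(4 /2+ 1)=12695192/1215 = 10448.72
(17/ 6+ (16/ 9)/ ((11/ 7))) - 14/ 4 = 46/99 = 0.46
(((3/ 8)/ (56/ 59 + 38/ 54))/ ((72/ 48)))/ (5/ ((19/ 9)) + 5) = 30267/1474480 = 0.02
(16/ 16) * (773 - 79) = 694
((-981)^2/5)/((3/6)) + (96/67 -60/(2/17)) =384435.83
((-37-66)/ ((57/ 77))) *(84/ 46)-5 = -113219/437 = -259.08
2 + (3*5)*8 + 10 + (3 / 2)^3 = 1083/8 = 135.38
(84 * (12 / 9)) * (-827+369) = -51296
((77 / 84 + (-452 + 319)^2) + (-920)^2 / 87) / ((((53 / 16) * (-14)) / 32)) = -610668224/32277 = -18919.61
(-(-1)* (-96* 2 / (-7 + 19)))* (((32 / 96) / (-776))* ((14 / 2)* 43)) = 602/291 = 2.07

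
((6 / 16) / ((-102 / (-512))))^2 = 1024/289 = 3.54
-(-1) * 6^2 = 36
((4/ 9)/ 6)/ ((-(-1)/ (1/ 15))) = 2/405 = 0.00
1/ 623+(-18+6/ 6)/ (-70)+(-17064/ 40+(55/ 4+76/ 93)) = -95434417/231756 = -411.79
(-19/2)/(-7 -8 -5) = 0.48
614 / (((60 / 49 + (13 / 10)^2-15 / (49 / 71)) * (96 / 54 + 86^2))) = -1353870/306997051 = 0.00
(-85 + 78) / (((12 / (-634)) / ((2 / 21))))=35.22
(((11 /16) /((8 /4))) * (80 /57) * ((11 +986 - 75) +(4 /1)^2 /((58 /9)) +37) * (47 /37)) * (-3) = -72077555/40774 = -1767.73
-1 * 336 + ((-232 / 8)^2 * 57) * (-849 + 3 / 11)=-447543528/11 = -40685775.27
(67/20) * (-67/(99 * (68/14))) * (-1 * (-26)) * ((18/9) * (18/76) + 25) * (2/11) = -56.21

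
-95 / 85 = -19/17 = -1.12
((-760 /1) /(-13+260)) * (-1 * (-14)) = -560/13 = -43.08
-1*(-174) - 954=-780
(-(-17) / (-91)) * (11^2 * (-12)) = 24684/91 = 271.25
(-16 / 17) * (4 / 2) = -32/17 = -1.88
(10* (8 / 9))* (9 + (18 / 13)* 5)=1840/13 = 141.54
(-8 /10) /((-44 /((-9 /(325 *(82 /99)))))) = -81/133250 = 0.00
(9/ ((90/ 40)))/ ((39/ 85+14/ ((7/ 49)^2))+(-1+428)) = 85/23661 = 0.00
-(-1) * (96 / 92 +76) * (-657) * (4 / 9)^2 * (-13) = 26906048/207 = 129980.91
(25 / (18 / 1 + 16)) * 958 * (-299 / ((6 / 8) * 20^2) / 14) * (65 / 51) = -9309365/145656 = -63.91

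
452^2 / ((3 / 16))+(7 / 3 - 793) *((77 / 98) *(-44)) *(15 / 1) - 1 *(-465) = 1500103.48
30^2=900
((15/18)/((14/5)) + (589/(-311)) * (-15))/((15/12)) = 149983/6531 = 22.96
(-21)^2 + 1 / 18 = 7939/18 = 441.06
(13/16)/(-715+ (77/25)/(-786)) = -127725/112398616 = 0.00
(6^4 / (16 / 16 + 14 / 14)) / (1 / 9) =5832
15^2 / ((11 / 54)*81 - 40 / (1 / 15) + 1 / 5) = -2250/5833 = -0.39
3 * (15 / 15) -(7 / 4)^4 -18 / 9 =-2145/256 = -8.38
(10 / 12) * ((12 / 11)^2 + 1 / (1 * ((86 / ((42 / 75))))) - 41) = -2588714/78045 = -33.17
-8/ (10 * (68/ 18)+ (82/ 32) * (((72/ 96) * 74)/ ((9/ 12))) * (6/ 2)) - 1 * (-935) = 40839289/43679 = 934.99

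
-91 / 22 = -4.14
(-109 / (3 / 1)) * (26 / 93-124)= 1254154/279 = 4495.18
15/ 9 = 1.67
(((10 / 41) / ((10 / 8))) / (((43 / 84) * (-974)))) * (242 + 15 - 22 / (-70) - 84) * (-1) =291168/4292905 = 0.07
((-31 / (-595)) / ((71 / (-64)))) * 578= -67456/2485 = -27.15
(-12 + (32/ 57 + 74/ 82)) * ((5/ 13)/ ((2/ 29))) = -3570335/60762 = -58.76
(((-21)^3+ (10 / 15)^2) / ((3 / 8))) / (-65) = 133352/351 = 379.92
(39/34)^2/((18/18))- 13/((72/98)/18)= -366665/1156 = -317.18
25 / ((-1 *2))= -25/2 = -12.50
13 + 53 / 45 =638/45 = 14.18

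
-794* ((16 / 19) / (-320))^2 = -397/72200 = -0.01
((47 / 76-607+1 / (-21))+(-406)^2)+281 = 262558871/1596 = 164510.57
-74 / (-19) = 74/19 = 3.89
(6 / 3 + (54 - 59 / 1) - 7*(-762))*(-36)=-191916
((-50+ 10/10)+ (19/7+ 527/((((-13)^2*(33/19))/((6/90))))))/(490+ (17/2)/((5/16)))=-27034129/302864562 = -0.09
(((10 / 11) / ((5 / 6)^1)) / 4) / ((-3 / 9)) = -9/11 = -0.82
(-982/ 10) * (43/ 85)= -21113/425 = -49.68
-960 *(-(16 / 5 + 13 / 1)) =15552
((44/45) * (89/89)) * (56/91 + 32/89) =16544/17355 = 0.95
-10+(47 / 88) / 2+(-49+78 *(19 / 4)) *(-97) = -5490361/176 = -31195.23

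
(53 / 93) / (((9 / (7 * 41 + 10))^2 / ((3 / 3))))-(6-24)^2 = 9195/31 = 296.61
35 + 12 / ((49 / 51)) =2327/49 = 47.49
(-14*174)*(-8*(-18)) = -350784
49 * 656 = 32144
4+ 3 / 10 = 4.30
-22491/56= -3213/8 = -401.62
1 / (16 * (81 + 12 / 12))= 1/1312 = 0.00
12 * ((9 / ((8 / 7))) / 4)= 189/8 = 23.62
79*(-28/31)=-2212/31 = -71.35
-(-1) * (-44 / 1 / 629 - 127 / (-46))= 77859/28934 = 2.69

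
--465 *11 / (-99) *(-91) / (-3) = -14105/9 = -1567.22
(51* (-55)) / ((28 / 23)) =-64515/28 = -2304.11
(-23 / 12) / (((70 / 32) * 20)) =-23/525 = -0.04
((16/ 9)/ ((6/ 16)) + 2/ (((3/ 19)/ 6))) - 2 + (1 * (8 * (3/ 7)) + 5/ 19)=296015/3591 = 82.43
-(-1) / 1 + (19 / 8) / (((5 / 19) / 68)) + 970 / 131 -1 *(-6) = 822817/1310 = 628.10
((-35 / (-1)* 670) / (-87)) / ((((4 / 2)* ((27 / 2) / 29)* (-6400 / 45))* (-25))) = -469/5760 = -0.08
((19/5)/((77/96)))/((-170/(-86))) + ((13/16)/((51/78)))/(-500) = 12536107/5236000 = 2.39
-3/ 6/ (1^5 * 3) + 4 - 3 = 5/6 = 0.83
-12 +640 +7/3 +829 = 4378/3 = 1459.33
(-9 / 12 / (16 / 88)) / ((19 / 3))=-99/152 = -0.65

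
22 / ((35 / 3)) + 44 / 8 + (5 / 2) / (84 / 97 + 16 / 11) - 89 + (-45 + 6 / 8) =-21628073/173320 = -124.79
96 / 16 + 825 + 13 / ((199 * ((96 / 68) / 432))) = 169347/199 = 850.99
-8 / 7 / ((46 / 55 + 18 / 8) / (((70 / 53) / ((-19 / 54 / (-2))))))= -1900800/683753 = -2.78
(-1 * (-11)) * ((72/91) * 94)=74448/91 = 818.11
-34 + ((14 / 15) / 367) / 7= -187168/5505 = -34.00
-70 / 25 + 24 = 106/5 = 21.20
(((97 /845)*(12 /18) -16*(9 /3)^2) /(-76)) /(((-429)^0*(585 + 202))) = 182423/75811710 = 0.00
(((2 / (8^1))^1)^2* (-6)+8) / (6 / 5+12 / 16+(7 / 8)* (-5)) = -305/97 = -3.14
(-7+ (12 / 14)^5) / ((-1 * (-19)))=-109873/319333 = -0.34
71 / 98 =0.72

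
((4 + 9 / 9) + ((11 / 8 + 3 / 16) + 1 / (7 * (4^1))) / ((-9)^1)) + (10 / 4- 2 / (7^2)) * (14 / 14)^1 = 51379/7056 = 7.28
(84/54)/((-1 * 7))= -2/9 = -0.22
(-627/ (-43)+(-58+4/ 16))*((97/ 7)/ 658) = -720225/792232 = -0.91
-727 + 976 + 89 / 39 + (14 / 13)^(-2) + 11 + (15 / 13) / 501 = 335919265/1276548 = 263.15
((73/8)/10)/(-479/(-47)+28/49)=24017/283280 = 0.08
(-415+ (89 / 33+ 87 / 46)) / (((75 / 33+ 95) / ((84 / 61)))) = -872207/150121 = -5.81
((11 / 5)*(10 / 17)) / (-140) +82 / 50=9703/5950 = 1.63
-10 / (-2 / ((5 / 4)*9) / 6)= 675/2 = 337.50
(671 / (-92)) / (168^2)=-671/2596608 = 0.00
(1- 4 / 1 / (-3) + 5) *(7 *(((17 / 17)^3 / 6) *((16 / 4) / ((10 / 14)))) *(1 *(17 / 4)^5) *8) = 765302923/1440 = 531460.36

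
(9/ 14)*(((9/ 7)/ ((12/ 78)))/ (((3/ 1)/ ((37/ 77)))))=12987/15092 = 0.86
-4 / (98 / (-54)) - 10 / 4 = -29/98 = -0.30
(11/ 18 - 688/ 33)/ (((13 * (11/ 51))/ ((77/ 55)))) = -476833/47190 = -10.10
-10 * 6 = -60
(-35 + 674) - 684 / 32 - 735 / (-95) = 95055/152 = 625.36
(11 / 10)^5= 161051/100000 = 1.61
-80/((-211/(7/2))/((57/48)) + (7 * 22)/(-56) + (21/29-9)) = 1234240/953339 = 1.29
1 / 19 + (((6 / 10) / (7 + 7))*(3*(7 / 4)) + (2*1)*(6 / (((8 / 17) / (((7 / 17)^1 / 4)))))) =1103/380 = 2.90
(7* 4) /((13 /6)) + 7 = 259/13 = 19.92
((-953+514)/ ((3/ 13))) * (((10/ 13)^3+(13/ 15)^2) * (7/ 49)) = -261772627/798525 = -327.82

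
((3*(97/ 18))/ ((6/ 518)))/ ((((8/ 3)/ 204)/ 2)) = 427091/2 = 213545.50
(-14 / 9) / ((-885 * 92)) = 7/366390 = 0.00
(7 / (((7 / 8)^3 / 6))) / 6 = 512/49 = 10.45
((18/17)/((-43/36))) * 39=-25272/731 = -34.57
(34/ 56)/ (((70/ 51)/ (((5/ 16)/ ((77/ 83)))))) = 71961/482944 = 0.15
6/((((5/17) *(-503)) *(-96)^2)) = -17/3863040 = 0.00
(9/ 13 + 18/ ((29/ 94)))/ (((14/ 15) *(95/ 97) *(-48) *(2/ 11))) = -23748219/3209024 = -7.40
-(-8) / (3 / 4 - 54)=-0.15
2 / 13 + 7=93/13 = 7.15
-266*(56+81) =-36442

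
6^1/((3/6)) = 12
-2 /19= -0.11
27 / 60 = 9/20 = 0.45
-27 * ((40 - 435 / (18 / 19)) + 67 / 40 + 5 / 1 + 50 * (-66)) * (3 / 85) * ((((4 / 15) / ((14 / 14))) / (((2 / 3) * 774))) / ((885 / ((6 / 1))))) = 1336497/107822500 = 0.01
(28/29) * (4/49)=16/203 = 0.08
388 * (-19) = -7372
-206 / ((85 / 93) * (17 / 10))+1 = -38027/289 = -131.58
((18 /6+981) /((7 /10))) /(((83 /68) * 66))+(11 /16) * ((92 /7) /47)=3028107/171644 = 17.64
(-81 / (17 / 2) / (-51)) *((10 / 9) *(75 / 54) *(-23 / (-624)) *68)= 2875/3978 = 0.72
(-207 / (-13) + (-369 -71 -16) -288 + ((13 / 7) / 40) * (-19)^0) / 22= -2650031/80080 = -33.09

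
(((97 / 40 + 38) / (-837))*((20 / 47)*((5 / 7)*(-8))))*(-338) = -520520/13113 = -39.69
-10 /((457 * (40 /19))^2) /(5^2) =-361/835396000 = 0.00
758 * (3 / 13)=2274/13 = 174.92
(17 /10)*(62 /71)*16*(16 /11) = 134912/3905 = 34.55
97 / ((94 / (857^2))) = 71241553/94 = 757888.86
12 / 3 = 4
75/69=25/23 = 1.09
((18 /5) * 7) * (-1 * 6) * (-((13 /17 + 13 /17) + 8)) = 122472/85 = 1440.85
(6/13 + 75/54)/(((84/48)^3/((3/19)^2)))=13856/1609699 = 0.01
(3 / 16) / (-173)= -3/2768 = 0.00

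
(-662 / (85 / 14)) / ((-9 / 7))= 64876/765 = 84.81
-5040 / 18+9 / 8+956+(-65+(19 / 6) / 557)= 8182963/13368 = 612.13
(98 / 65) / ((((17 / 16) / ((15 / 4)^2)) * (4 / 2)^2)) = 2205/442 = 4.99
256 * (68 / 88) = 2176/11 = 197.82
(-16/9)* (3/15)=-16/45 = -0.36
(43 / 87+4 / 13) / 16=907/18096 = 0.05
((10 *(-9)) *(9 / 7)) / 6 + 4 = -107/7 = -15.29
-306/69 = -102/23 = -4.43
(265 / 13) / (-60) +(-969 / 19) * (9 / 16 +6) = -335.03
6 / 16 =3/8 = 0.38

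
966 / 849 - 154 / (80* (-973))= 1793433/1573480 = 1.14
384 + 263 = 647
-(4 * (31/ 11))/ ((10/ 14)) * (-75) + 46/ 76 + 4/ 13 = 6436841/5434 = 1184.55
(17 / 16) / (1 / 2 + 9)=17/152 = 0.11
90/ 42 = 15/7 = 2.14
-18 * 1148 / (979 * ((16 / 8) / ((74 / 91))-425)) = 382284/7652843 = 0.05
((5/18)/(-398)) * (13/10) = -13/14328 = 0.00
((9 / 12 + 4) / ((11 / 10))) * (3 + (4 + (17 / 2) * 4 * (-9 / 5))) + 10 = -4929/22 = -224.05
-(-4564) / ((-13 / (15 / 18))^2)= 18.75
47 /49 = 0.96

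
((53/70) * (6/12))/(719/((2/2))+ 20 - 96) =53/90020 = 0.00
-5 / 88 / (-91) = 5/8008 = 0.00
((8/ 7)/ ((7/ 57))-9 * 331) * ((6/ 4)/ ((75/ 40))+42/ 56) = -4603.03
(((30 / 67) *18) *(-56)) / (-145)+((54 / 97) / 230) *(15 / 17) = 229539879/73692161 = 3.11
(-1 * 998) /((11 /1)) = -998/11 = -90.73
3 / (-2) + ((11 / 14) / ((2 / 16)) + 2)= 95/14 = 6.79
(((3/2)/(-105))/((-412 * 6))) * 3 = 1/57680 = 0.00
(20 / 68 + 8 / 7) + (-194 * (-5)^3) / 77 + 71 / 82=34051681/107338 = 317.24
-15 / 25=-3/5 = -0.60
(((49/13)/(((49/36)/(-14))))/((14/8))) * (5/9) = -12.31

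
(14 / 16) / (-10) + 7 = 553/80 = 6.91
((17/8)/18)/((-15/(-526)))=4471/1080 = 4.14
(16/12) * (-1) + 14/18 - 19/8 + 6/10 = -839/360 = -2.33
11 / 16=0.69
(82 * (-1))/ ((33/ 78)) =-2132/11 = -193.82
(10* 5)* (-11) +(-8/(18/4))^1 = -4966/9 = -551.78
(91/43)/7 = 13/43 = 0.30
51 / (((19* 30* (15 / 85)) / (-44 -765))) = -233801/570 = -410.18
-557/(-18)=557/18 = 30.94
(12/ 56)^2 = 0.05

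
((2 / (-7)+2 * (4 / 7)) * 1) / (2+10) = 1/14 = 0.07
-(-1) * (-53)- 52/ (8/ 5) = -171/2 = -85.50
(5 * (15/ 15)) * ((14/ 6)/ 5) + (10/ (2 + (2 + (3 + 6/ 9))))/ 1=251/69 = 3.64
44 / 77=4/7 = 0.57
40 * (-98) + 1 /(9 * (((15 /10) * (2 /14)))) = -105826/27 = -3919.48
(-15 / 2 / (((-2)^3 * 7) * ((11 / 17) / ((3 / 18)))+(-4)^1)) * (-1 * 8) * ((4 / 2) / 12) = -85/1882 = -0.05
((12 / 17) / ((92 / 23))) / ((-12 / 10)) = -5/34 = -0.15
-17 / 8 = -2.12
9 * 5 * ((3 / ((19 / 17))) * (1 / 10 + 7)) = 857.61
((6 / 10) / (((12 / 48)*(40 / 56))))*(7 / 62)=294/775 = 0.38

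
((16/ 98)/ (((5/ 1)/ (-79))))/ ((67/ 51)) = -32232/16415 = -1.96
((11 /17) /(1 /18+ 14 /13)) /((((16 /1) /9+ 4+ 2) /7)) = 11583/22525 = 0.51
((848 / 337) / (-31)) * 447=-379056/10447 = -36.28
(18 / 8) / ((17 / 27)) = 243/68 = 3.57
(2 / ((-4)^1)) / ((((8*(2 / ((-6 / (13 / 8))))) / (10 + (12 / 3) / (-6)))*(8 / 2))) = 7/26 = 0.27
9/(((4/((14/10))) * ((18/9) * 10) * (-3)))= -21/400 = -0.05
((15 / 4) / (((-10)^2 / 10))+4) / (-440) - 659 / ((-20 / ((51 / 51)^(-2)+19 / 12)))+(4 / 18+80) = 5237753/31680 = 165.33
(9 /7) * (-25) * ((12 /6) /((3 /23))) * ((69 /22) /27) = -13225/231 = -57.25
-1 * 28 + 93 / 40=-1027/40 = -25.68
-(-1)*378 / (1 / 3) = 1134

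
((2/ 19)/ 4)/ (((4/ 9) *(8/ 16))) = 9/76 = 0.12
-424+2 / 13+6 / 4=-10981/26 = -422.35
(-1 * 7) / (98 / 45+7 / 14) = -630/241 = -2.61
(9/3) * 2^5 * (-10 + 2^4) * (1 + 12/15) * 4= 20736/5 = 4147.20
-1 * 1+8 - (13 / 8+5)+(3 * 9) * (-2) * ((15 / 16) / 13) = -183/52 = -3.52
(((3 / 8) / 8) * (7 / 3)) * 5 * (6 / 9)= 35/96 = 0.36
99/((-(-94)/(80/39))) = 1320/611 = 2.16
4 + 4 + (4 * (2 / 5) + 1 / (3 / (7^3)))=123.93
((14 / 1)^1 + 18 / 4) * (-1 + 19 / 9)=185/9 = 20.56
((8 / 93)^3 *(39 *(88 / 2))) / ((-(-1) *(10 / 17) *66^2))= 56576/132718905 = 0.00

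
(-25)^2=625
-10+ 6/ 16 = -77/8 = -9.62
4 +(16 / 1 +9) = 29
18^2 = 324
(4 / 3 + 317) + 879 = 3592/3 = 1197.33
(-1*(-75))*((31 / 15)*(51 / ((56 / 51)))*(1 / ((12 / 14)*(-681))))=-12.33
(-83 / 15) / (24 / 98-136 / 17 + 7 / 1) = 4067/555 = 7.33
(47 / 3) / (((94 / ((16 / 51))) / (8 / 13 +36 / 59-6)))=-29296/117351 = -0.25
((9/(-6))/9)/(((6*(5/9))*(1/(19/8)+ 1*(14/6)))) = -57/3140 = -0.02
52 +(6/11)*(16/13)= 52.67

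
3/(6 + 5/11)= 33/71 = 0.46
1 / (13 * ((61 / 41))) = 41/793 = 0.05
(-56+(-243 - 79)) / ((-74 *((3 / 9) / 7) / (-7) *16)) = -46.93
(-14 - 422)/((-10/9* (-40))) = -981/100 = -9.81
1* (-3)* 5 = -15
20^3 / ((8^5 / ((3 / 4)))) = 375/2048 = 0.18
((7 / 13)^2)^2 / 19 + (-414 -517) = -505213128/542659 = -931.00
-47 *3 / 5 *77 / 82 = -26.48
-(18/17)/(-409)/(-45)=-2/34765 = 0.00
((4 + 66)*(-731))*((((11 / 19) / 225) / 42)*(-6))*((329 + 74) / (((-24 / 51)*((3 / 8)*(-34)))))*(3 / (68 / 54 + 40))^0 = 3240523/2565 = 1263.36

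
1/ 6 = 0.17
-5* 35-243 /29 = -5318/29 = -183.38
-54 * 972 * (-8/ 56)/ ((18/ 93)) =271188/7 = 38741.14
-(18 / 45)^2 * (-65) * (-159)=-8268/5 = -1653.60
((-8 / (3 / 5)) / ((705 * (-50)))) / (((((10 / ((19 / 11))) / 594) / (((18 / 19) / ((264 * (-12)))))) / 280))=-42/12925 = 0.00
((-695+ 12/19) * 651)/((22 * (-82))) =8588643/34276 = 250.57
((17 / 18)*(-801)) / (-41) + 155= 14223/82 = 173.45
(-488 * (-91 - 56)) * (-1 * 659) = -47274024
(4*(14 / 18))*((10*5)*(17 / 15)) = 176.30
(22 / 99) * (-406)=-812/9 = -90.22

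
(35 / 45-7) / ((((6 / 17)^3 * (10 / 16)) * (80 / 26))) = -447083/6075 = -73.59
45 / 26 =1.73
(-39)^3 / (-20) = 59319/20 = 2965.95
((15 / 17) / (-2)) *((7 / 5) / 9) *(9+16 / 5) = -427/510 = -0.84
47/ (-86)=-0.55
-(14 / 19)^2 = -0.54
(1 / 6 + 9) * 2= 55/3 = 18.33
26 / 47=0.55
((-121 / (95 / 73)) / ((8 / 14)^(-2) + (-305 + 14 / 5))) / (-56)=-17666/3182823 = -0.01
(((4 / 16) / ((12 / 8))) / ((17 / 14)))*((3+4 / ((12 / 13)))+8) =322/153 = 2.10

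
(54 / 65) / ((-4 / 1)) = -27/130 = -0.21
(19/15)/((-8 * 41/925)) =-3515/984 = -3.57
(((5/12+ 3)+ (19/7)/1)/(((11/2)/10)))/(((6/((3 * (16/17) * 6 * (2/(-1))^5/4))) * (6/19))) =-3131200/3927 = -797.35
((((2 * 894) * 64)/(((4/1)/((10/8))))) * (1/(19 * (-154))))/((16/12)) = -13410/1463 = -9.17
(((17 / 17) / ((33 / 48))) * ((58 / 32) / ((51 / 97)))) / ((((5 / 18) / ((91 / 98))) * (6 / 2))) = 36569/6545 = 5.59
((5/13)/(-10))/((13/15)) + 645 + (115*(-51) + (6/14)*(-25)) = -12375975/2366 = -5230.76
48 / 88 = 6/11 = 0.55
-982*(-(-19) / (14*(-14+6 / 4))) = 18658/175 = 106.62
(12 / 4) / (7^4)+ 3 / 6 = 2407/4802 = 0.50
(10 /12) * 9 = 15/2 = 7.50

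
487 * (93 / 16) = 45291/16 = 2830.69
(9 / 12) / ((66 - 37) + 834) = 3/3452 = 0.00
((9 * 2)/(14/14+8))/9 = 2/9 = 0.22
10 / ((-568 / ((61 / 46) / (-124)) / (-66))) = -10065/809968 = -0.01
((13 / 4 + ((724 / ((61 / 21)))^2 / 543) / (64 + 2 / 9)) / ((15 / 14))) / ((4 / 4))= 151498291/32261070 = 4.70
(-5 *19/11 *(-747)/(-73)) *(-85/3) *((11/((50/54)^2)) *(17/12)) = 332243937/7300 = 45512.87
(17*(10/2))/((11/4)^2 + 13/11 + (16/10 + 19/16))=18700/2537 = 7.37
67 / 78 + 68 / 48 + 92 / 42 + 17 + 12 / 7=25313/1092 = 23.18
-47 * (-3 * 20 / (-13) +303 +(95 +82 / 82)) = -246609/13 = -18969.92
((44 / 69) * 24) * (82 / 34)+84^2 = 2773328/391 = 7092.91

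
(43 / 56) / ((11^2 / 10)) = 0.06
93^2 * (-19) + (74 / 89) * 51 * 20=-14549979/89 = -163482.91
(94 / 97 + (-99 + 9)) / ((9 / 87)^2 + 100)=-7262876/8158573 = -0.89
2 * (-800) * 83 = -132800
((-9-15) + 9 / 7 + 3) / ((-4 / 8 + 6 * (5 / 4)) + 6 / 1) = -138/91 = -1.52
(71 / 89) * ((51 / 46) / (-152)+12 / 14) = 2953245/4356016 = 0.68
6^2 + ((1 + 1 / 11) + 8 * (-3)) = 144/11 = 13.09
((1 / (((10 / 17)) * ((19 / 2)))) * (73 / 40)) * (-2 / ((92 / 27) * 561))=-657/1922800 = 0.00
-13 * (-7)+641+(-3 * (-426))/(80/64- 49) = 134700/191 = 705.24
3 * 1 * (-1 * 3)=-9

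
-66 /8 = -33/4 = -8.25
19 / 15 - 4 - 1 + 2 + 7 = 79/15 = 5.27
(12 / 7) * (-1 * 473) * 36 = -204336/7 = -29190.86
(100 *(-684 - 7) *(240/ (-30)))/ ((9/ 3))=552800/3 = 184266.67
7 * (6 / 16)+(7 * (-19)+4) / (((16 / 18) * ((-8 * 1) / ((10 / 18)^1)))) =813/64 = 12.70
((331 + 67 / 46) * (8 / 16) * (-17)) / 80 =-259981/7360 = -35.32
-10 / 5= -2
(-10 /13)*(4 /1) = -40/13 = -3.08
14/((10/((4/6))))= 14/15 = 0.93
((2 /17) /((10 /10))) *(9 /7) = 18/119 = 0.15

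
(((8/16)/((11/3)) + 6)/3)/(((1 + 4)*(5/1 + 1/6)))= 27/341 = 0.08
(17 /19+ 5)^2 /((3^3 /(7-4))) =12544/3249 = 3.86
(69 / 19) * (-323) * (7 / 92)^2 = -2499/368 = -6.79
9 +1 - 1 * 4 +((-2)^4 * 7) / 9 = 166/9 = 18.44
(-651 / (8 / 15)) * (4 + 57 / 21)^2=-3081555/56 = -55027.77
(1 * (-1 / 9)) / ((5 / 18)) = -2/5 = -0.40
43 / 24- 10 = -8.21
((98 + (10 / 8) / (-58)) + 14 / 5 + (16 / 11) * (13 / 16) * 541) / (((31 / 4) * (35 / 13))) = 122774769/3461150 = 35.47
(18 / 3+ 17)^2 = 529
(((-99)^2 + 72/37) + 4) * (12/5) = 4354284/185 = 23536.67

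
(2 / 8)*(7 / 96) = 7/384 = 0.02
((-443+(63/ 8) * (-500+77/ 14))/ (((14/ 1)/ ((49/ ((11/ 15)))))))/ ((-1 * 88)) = 7286475/30976 = 235.23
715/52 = 55/4 = 13.75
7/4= 1.75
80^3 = 512000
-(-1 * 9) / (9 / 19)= 19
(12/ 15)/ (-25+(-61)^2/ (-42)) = -0.01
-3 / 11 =-0.27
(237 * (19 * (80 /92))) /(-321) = -30020/2461 = -12.20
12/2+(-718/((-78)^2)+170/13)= 57673/3042 = 18.96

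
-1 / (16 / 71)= -71/16 = -4.44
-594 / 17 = -34.94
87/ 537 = 29/179 = 0.16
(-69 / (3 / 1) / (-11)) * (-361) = -8303/11 = -754.82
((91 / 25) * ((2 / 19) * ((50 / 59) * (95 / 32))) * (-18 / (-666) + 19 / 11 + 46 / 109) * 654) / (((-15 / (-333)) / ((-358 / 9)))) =-786335186/649 = -1211610.46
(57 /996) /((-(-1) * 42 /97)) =1843/13944 = 0.13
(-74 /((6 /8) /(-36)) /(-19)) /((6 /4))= -2368/19 = -124.63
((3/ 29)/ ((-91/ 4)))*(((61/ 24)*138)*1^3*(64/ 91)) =-269376/240149 = -1.12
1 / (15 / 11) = 11/15 = 0.73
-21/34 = -0.62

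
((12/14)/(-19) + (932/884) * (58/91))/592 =29941/28276066 = 0.00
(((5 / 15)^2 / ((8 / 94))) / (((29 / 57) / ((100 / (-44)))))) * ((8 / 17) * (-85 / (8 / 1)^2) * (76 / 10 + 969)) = 109012975/30624 = 3559.72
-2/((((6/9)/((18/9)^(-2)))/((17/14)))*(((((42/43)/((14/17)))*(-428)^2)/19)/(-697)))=569449/10258304 = 0.06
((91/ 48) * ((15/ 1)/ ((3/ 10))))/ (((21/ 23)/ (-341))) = -2548975/72 = -35402.43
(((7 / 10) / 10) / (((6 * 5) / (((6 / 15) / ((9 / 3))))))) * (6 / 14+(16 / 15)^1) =157/337500 = 0.00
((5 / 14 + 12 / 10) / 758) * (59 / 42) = 6431/2228520 = 0.00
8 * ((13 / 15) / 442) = 4/255 = 0.02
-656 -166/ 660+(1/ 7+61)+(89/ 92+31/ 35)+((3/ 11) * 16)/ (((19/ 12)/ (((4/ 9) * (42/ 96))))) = -239333089/403788 = -592.72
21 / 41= 0.51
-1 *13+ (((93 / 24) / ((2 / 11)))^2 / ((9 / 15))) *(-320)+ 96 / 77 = -223851785/924 = -242263.84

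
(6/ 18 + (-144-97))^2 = 57920.44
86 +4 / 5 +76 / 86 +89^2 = 1721867/215 = 8008.68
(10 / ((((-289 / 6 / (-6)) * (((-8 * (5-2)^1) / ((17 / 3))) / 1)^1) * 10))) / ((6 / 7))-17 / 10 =-1769/1020 = -1.73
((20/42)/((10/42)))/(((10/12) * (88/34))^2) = 2601/6050 = 0.43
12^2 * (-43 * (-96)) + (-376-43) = 594013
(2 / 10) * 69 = 69/5 = 13.80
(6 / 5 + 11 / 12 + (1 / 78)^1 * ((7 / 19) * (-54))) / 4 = 0.47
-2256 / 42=-376/7 = -53.71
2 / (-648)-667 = -216109/324 = -667.00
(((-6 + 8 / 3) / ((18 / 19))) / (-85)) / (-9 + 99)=19/41310 = 0.00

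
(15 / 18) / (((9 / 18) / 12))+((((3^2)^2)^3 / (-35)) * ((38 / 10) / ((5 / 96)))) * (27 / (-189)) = 969470884/6125 = 158280.96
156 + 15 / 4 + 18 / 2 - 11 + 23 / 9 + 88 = 8939/36 = 248.31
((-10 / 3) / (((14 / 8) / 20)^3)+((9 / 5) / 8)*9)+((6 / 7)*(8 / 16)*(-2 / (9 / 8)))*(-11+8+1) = -4972.16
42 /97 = 0.43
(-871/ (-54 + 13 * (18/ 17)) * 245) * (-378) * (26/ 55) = -198073239/209 = -947718.85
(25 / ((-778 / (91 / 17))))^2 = 5175625/174927076 = 0.03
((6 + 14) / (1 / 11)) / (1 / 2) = 440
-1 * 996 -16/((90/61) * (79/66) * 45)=-53122436/53325 = -996.20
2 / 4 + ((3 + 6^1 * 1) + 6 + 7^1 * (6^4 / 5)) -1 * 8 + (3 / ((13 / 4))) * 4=237327/130 = 1825.59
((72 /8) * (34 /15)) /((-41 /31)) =-3162/205 = -15.42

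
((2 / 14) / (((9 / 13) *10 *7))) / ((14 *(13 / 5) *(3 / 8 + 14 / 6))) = 2/66885 = 0.00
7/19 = 0.37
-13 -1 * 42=-55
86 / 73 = 1.18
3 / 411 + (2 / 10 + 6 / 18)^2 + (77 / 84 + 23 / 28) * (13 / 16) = 11765407/6904800 = 1.70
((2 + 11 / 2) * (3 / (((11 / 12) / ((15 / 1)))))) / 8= 2025/44 = 46.02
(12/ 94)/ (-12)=-1/94 = -0.01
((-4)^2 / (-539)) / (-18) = 8/4851 = 0.00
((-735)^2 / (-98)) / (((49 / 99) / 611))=-13610025/2 = -6805012.50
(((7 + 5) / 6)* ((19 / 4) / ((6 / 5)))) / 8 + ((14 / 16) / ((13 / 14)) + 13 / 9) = 12641/3744 = 3.38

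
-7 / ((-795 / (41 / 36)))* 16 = 0.16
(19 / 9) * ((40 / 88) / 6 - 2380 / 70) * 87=-1233689/198 = -6230.75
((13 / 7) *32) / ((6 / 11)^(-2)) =14976/847 = 17.68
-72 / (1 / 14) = -1008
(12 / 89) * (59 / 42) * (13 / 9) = 1534/5607 = 0.27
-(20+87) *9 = -963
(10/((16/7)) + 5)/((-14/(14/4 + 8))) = -1725/224 = -7.70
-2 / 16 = -1/8 = -0.12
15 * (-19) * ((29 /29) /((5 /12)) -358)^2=-180193188/5 = -36038637.60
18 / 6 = 3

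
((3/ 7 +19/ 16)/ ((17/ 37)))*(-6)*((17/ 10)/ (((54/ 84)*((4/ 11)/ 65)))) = -957671/96 = -9975.74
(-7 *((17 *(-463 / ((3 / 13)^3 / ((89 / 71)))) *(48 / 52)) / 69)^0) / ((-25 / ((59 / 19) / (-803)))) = -413/381425 = 0.00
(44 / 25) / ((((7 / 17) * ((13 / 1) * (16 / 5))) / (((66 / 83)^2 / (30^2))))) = 22627/313449500 = 0.00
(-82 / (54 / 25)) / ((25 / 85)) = -3485/27 = -129.07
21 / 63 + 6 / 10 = 14/15 = 0.93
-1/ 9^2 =-1/81 = -0.01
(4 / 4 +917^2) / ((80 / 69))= 725267.62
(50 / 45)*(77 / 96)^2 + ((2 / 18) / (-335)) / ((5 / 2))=0.71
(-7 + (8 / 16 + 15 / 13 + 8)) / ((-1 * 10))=-0.27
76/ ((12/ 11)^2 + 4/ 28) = 64372/1129 = 57.02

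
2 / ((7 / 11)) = 22/7 = 3.14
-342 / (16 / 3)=-513/8 = -64.12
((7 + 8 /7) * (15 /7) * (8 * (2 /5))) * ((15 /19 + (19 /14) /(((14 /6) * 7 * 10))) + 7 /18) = 66.26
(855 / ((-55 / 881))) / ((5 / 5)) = -150651/11 = -13695.55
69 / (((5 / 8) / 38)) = 20976/5 = 4195.20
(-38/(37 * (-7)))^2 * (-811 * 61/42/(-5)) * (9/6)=17859031/2347835 = 7.61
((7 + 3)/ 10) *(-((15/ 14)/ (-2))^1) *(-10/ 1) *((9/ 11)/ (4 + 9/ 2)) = -675/1309 = -0.52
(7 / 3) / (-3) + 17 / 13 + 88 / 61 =14078/7137 = 1.97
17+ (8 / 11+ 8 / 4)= 217/11 = 19.73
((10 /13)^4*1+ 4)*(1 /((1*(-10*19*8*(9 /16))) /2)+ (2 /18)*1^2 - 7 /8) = -54263567/16279770 = -3.33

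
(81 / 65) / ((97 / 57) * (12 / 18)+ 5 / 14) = 193914/232115 = 0.84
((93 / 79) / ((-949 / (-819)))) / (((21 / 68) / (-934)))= -17719848/5767 = -3072.63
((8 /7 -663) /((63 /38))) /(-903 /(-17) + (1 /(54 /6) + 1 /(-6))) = -5985836/795613 = -7.52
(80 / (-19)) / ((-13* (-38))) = -40/4693 = -0.01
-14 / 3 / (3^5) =-14/729 = -0.02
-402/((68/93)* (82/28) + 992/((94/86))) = -6149997/13917287 = -0.44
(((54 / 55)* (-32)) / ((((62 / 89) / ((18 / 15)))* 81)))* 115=-131008/1705 = -76.84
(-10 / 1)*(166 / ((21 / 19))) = -31540/21 = -1501.90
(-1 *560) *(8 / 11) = -4480/11 = -407.27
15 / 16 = 0.94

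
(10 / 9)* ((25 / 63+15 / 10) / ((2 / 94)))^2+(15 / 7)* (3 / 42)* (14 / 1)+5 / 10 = 315545128/35721 = 8833.60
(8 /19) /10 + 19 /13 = 1857/1235 = 1.50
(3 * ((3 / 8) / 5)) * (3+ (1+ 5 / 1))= 81/40 = 2.02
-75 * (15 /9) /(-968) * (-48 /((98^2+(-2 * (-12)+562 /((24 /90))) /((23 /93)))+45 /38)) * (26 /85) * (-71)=4654050/630061157 = 0.01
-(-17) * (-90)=-1530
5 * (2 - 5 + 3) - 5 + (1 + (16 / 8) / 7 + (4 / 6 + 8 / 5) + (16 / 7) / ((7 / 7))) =88/105 = 0.84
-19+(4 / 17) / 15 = -18.98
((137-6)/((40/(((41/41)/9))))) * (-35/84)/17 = -131/14688 = -0.01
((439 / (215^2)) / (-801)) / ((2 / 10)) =-439/7405245 = 0.00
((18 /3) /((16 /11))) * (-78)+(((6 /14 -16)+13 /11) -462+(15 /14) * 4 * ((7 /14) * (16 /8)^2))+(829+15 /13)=23215/572 = 40.59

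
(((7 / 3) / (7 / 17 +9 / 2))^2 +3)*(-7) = -5667529/251001 = -22.58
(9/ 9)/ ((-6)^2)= 1/36 = 0.03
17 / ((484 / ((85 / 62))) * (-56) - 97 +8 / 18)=-13005/15197897 = 0.00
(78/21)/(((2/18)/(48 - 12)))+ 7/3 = 25321/21 = 1205.76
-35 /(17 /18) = -630/17 = -37.06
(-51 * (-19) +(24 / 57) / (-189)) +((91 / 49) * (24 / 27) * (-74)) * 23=-944255/513 = -1840.65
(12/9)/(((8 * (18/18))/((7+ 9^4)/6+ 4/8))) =182.53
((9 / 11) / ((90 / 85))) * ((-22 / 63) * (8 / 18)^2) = -272/5103 = -0.05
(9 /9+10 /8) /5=9/20 = 0.45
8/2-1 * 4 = 0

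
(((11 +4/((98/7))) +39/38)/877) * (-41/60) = -26855/2799384 = -0.01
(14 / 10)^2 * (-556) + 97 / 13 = -1082.30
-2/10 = -1/5 = -0.20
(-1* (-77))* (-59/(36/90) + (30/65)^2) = -3833291/338 = -11341.10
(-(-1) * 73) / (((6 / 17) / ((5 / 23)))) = 6205/138 = 44.96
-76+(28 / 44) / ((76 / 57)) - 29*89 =-116887/44 = -2656.52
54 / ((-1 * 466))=-27/233 = -0.12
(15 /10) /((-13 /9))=-27/26 = -1.04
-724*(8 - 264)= 185344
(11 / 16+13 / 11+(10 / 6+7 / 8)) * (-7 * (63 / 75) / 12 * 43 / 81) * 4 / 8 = -4907203/8553600 = -0.57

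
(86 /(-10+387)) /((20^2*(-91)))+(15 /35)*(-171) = -502842643/6861400 = -73.29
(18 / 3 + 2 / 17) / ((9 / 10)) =1040/153 = 6.80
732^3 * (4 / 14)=784446336/7 = 112063762.29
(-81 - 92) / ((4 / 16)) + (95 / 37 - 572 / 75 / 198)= -17219537/24975 = -689.47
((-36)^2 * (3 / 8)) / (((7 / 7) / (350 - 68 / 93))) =169744.65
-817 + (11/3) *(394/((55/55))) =1883/3 = 627.67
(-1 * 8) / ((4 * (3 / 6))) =-4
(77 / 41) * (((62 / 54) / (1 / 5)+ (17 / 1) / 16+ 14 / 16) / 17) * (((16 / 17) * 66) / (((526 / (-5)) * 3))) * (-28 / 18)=196664930/757257741 = 0.26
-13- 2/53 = -691/53 = -13.04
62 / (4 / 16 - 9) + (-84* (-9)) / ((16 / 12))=19597/35 = 559.91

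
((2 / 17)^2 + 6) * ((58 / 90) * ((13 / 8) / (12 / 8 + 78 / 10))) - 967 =-467493449/483786 = -966.32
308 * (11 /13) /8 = 847/26 = 32.58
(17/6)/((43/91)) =6.00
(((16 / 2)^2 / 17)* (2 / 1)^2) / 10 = 128/85 = 1.51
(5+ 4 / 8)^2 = 121/4 = 30.25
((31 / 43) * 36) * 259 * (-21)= -6069924/43 = -141161.02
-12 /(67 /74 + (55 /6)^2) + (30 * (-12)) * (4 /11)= -163084464/1244441 = -131.05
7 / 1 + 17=24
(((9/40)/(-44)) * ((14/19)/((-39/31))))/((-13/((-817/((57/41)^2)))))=0.10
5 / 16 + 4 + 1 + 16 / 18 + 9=2189/144 = 15.20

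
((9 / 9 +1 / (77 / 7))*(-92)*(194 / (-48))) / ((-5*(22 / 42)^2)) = -1967742/6655 = -295.68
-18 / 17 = -1.06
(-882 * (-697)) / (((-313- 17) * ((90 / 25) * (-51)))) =2009/198 = 10.15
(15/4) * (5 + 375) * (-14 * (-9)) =179550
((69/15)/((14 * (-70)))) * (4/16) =-23/19600 = 0.00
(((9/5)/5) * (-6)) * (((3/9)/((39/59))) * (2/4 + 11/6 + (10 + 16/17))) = -79886/5525 = -14.46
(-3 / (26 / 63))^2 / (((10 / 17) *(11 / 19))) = 11537883/74360 = 155.16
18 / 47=0.38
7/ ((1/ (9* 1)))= 63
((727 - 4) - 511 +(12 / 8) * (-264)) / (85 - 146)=184/61 = 3.02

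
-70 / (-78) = 35/39 = 0.90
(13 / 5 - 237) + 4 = -1152/5 = -230.40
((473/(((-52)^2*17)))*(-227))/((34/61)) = -6549631/1562912 = -4.19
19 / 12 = 1.58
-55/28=-1.96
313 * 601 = 188113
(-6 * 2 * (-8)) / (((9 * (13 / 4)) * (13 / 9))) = 384/169 = 2.27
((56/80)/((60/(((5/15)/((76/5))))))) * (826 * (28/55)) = 20237/188100 = 0.11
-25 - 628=-653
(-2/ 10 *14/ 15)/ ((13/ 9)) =-42/325 = -0.13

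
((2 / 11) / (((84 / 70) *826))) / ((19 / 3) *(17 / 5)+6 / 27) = 75/8895194 = 0.00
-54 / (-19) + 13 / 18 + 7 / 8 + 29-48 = -14.56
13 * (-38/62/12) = -247/372 = -0.66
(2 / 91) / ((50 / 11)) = 11/2275 = 0.00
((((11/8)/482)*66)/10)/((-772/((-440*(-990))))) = -1976535/186052 = -10.62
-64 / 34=-32/17 = -1.88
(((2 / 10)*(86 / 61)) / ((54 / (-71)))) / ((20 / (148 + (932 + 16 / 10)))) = -4127656/205875 = -20.05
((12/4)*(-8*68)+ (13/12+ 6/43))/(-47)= 841481/24252 = 34.70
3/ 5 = 0.60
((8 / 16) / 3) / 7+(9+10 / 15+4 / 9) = 1277/126 = 10.13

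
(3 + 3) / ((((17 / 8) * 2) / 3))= 72/17 = 4.24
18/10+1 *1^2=14/5 = 2.80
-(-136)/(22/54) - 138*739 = -1118130/11 = -101648.18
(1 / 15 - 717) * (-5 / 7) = 10754/21 = 512.10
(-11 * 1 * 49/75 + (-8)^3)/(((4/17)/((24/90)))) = -661963/1125 = -588.41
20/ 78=10/39 = 0.26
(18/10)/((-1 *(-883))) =9/4415 = 0.00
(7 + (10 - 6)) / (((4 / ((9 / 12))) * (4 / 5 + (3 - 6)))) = -15/16 = -0.94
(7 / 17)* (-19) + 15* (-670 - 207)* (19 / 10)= -850079/34 = -25002.32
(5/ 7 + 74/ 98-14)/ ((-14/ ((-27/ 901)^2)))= 223803/278447743 = 0.00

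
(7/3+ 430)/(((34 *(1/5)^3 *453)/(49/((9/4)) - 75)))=-77657875/415854 = -186.74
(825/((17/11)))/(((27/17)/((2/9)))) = 6050/81 = 74.69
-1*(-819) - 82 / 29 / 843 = 20022011/24447 = 819.00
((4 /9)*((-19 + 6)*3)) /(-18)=26/27 = 0.96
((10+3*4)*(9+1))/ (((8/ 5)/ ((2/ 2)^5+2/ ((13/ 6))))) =264.42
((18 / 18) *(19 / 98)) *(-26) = -5.04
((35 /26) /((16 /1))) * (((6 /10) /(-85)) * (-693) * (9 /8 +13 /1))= 1644489/282880 = 5.81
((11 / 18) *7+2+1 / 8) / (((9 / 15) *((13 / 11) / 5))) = 126775/2808 = 45.15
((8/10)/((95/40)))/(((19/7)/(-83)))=-18592/1805 = -10.30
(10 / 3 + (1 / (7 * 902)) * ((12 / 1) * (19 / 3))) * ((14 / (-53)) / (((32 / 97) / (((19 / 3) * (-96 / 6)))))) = 58393612/215127 = 271.44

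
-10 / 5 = -2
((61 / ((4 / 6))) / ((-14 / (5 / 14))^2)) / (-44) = -4575/3380608 = 0.00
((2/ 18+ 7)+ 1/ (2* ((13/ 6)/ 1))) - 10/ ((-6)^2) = 551/78 = 7.06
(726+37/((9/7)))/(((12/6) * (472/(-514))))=-1745801/4248 = -410.97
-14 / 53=-0.26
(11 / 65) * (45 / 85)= 99/1105 = 0.09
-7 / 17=-0.41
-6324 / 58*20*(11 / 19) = -695640/551 = -1262.50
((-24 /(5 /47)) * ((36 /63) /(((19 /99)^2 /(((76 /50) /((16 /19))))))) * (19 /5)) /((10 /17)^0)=-105027516/4375 = -24006.29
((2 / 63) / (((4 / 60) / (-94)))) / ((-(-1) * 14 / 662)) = -311140/147 = -2116.60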